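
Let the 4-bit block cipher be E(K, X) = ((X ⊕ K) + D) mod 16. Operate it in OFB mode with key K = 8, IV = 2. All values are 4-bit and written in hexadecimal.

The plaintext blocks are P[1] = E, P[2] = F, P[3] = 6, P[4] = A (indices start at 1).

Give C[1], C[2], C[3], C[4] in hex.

C[1] = 9, C[2] = 3, C[3] = 7, C[4] = C

OFB encryption: S_i = E(K, S_{i−1}) with S_{0} = IV; C_i = P_i ⊕ S_i.
C[1]: S = E(K, 2) = 7; E ⊕ 7 = 9.
C[2]: S = E(K, 7) = C; F ⊕ C = 3.
C[3]: S = E(K, C) = 1; 6 ⊕ 1 = 7.
C[4]: S = E(K, 1) = 6; A ⊕ 6 = C.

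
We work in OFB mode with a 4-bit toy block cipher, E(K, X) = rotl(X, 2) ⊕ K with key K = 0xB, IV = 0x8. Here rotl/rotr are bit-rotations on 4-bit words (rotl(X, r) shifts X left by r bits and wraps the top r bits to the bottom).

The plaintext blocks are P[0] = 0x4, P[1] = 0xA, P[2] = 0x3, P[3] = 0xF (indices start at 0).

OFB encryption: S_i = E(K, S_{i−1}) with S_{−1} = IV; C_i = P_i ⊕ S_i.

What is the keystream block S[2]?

0xC

C[0]: S = E(K, 0x8) = 0x9; 0x4 ⊕ 0x9 = 0xD.
C[1]: S = E(K, 0x9) = 0xD; 0xA ⊕ 0xD = 0x7.
C[2]: S = E(K, 0xD) = 0xC; 0x3 ⊕ 0xC = 0xF.
So S[2] = 0xC.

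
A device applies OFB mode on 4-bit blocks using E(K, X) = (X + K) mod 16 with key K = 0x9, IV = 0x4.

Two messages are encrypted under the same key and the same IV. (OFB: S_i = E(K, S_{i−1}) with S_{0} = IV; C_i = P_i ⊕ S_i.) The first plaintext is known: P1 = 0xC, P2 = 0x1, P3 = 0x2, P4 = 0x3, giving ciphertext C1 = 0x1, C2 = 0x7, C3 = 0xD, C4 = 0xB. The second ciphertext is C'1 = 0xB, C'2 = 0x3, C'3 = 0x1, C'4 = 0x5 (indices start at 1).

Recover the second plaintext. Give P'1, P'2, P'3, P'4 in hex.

P'1 = 0x6, P'2 = 0x5, P'3 = 0xE, P'4 = 0xD

In OFB with a reused IV, both messages share the same keystream S_i, so C_i ⊕ C'_i = P_i ⊕ P'_i and thus P'_i = P_i ⊕ C_i ⊕ C'_i.
P'1: 0xC ⊕ 0x1 ⊕ 0xB = 0x6.
P'2: 0x1 ⊕ 0x7 ⊕ 0x3 = 0x5.
P'3: 0x2 ⊕ 0xD ⊕ 0x1 = 0xE.
P'4: 0x3 ⊕ 0xB ⊕ 0x5 = 0xD.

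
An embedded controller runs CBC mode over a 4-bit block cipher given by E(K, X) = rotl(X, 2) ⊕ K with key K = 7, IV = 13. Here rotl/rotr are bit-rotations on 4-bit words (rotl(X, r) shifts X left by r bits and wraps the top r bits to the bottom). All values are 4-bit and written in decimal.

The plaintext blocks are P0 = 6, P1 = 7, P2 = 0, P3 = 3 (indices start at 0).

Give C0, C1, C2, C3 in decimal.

CBC encryption: C_i = E(K, P_i ⊕ C_{i−1}), with C_{−1} = IV.
C0: P0 ⊕ 13 = 11; E(K, 11) = 9.
C1: P1 ⊕ 9 = 14; E(K, 14) = 12.
C2: P2 ⊕ 12 = 12; E(K, 12) = 4.
C3: P3 ⊕ 4 = 7; E(K, 7) = 10.

C0 = 9, C1 = 12, C2 = 4, C3 = 10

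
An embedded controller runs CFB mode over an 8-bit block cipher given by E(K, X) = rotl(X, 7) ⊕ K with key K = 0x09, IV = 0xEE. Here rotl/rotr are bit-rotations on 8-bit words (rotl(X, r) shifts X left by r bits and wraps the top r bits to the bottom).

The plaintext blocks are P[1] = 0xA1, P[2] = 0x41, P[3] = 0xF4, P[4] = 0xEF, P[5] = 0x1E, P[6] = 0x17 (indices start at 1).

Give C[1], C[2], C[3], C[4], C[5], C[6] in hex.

CFB encryption: C_i = P_i ⊕ E(K, C_{i−1}), with C_{0} = IV.
C[1]: E(K, 0xEE) = 0x7E; 0xA1 ⊕ 0x7E = 0xDF.
C[2]: E(K, 0xDF) = 0xE6; 0x41 ⊕ 0xE6 = 0xA7.
C[3]: E(K, 0xA7) = 0xDA; 0xF4 ⊕ 0xDA = 0x2E.
C[4]: E(K, 0x2E) = 0x1E; 0xEF ⊕ 0x1E = 0xF1.
C[5]: E(K, 0xF1) = 0xF1; 0x1E ⊕ 0xF1 = 0xEF.
C[6]: E(K, 0xEF) = 0xFE; 0x17 ⊕ 0xFE = 0xE9.

C[1] = 0xDF, C[2] = 0xA7, C[3] = 0x2E, C[4] = 0xF1, C[5] = 0xEF, C[6] = 0xE9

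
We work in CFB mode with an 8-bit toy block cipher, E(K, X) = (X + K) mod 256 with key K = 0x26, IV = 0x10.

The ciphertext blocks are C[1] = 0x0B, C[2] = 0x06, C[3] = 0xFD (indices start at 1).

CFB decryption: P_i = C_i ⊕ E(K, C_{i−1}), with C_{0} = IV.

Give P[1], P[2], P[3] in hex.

P[1]: E(K, 0x10) = 0x36; 0x0B ⊕ 0x36 = 0x3D.
P[2]: E(K, 0x0B) = 0x31; 0x06 ⊕ 0x31 = 0x37.
P[3]: E(K, 0x06) = 0x2C; 0xFD ⊕ 0x2C = 0xD1.

P[1] = 0x3D, P[2] = 0x37, P[3] = 0xD1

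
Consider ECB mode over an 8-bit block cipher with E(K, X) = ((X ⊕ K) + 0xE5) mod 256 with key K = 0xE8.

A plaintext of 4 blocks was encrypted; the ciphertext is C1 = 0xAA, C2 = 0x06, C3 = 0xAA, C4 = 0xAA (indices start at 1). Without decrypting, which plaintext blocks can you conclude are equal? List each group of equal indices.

ECB encrypts each block independently with the same key, so equal ciphertext blocks imply equal plaintext blocks.
C1 = C3 = C4 = 0xAA, so P1 = P3 = P4.

P1 = P3 = P4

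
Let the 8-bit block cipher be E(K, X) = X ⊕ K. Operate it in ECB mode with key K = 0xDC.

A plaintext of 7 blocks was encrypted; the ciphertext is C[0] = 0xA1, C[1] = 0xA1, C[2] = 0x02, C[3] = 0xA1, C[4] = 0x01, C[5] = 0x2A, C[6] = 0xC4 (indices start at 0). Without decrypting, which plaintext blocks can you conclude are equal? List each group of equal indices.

P[0] = P[1] = P[3]

ECB encrypts each block independently with the same key, so equal ciphertext blocks imply equal plaintext blocks.
C[0] = C[1] = C[3] = 0xA1, so P[0] = P[1] = P[3].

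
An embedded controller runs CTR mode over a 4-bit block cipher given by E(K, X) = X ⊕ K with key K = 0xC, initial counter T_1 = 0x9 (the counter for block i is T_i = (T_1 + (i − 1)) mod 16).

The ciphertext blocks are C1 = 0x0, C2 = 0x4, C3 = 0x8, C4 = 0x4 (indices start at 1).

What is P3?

CTR decryption: S_i = E(K, T_i) where T_i is the counter for block i; P_i = C_i ⊕ S_i.
P3: T = 0xB, S = E(K, T) = 0x7; 0x8 ⊕ 0x7 = 0xF.

P3 = 0xF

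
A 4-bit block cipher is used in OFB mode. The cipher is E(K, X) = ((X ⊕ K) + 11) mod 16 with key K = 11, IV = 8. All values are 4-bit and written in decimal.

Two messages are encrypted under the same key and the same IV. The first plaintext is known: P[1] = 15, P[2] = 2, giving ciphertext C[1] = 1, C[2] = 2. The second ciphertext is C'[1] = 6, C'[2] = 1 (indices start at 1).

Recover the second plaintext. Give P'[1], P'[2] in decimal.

P'[1] = 8, P'[2] = 1

In OFB with a reused IV, both messages share the same keystream S_i, so C_i ⊕ C'_i = P_i ⊕ P'_i and thus P'_i = P_i ⊕ C_i ⊕ C'_i.
P'[1]: 15 ⊕ 1 ⊕ 6 = 8.
P'[2]: 2 ⊕ 2 ⊕ 1 = 1.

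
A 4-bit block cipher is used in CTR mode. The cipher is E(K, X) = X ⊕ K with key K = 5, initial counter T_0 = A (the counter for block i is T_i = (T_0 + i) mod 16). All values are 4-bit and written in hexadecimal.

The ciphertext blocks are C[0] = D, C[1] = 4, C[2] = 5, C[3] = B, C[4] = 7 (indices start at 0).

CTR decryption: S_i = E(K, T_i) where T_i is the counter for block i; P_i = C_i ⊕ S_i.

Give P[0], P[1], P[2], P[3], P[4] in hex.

P[0] = 2, P[1] = A, P[2] = C, P[3] = 3, P[4] = C

P[0]: T = A, S = E(K, T) = F; D ⊕ F = 2.
P[1]: T = B, S = E(K, T) = E; 4 ⊕ E = A.
P[2]: T = C, S = E(K, T) = 9; 5 ⊕ 9 = C.
P[3]: T = D, S = E(K, T) = 8; B ⊕ 8 = 3.
P[4]: T = E, S = E(K, T) = B; 7 ⊕ B = C.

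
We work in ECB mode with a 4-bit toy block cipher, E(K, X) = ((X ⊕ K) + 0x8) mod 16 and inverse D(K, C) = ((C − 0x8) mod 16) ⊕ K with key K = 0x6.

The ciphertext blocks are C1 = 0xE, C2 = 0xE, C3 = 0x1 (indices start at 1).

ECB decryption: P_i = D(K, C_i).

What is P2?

P2 = 0x0

P2: D(K, 0xE) = 0x0.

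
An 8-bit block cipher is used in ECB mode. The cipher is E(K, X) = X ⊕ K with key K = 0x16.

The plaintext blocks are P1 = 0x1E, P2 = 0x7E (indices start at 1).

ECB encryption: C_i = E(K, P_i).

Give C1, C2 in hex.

C1 = 0x08, C2 = 0x68

C1: E(K, 0x1E) = 0x08.
C2: E(K, 0x7E) = 0x68.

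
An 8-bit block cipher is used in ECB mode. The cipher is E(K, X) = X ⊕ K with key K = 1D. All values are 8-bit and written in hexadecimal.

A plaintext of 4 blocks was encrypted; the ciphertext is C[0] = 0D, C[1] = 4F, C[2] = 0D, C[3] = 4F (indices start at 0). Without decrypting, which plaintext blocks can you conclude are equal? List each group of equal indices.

ECB encrypts each block independently with the same key, so equal ciphertext blocks imply equal plaintext blocks.
C[0] = C[2] = 0D, so P[0] = P[2].
C[1] = C[3] = 4F, so P[1] = P[3].

P[0] = P[2]; P[1] = P[3]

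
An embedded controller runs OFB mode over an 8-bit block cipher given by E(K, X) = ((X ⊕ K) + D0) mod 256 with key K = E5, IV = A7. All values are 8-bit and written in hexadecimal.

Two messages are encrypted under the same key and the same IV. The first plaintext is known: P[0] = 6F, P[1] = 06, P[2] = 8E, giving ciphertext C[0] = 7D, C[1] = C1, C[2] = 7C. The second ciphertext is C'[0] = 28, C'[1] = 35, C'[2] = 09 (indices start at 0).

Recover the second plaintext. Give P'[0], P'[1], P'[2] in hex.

In OFB with a reused IV, both messages share the same keystream S_i, so C_i ⊕ C'_i = P_i ⊕ P'_i and thus P'_i = P_i ⊕ C_i ⊕ C'_i.
P'[0]: 6F ⊕ 7D ⊕ 28 = 3A.
P'[1]: 06 ⊕ C1 ⊕ 35 = F2.
P'[2]: 8E ⊕ 7C ⊕ 09 = FB.

P'[0] = 3A, P'[1] = F2, P'[2] = FB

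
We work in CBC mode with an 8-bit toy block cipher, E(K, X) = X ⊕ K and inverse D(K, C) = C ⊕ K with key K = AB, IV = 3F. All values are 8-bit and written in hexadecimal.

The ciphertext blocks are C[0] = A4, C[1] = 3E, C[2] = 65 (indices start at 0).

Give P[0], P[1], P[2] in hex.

CBC decryption: P_i = D(K, C_i) ⊕ C_{i−1}, with C_{−1} = IV.
P[0]: D(K, A4) = 0F; 0F ⊕ 3F = 30.
P[1]: D(K, 3E) = 95; 95 ⊕ A4 = 31.
P[2]: D(K, 65) = CE; CE ⊕ 3E = F0.

P[0] = 30, P[1] = 31, P[2] = F0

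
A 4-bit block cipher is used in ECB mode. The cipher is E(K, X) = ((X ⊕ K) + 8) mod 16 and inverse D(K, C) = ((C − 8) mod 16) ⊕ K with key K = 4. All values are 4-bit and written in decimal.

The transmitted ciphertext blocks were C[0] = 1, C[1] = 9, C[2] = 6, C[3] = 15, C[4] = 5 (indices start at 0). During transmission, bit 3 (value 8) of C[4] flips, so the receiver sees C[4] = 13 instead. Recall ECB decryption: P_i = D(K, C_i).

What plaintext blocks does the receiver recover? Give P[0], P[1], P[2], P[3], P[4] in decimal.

P[0] = 13, P[1] = 5, P[2] = 10, P[3] = 3, P[4] = 1

Only C[4] changed, to 13. In ECB, a change in C_i affects only P_i. Decrypting the received ciphertext:
P[0]: D(K, 1) = 13.
P[1]: D(K, 9) = 5.
P[2]: D(K, 6) = 10.
P[3]: D(K, 15) = 3.
P[4]: D(K, 13) = 1.
Blocks that differ from the original plaintext: P[4].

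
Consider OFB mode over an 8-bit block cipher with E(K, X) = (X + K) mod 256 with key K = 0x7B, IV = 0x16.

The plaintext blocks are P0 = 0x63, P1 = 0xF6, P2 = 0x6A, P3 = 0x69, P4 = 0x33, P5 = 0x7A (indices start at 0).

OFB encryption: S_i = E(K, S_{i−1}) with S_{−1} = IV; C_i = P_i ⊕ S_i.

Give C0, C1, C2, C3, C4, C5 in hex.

C0: S = E(K, 0x16) = 0x91; 0x63 ⊕ 0x91 = 0xF2.
C1: S = E(K, 0x91) = 0x0C; 0xF6 ⊕ 0x0C = 0xFA.
C2: S = E(K, 0x0C) = 0x87; 0x6A ⊕ 0x87 = 0xED.
C3: S = E(K, 0x87) = 0x02; 0x69 ⊕ 0x02 = 0x6B.
C4: S = E(K, 0x02) = 0x7D; 0x33 ⊕ 0x7D = 0x4E.
C5: S = E(K, 0x7D) = 0xF8; 0x7A ⊕ 0xF8 = 0x82.

C0 = 0xF2, C1 = 0xFA, C2 = 0xED, C3 = 0x6B, C4 = 0x4E, C5 = 0x82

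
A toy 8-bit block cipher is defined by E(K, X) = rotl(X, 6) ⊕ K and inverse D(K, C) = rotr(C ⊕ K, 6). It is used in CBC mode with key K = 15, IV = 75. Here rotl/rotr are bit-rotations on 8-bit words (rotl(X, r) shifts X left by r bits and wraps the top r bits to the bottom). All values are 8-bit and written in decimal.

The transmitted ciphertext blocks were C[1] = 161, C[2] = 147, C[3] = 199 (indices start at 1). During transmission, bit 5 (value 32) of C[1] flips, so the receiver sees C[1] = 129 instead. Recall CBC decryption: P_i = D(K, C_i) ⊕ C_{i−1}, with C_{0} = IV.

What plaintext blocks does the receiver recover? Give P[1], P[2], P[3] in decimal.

P[1] = 113, P[2] = 243, P[3] = 176

Only C[1] changed, to 129. In CBC, a change in C_i garbles P_i and flips the same bit in P_{i+1}. Decrypting the received ciphertext:
P[1]: D(K, 129) = 58; 58 ⊕ 75 = 113.
P[2]: D(K, 147) = 114; 114 ⊕ 129 = 243.
P[3]: D(K, 199) = 35; 35 ⊕ 147 = 176.
Blocks that differ from the original plaintext: P[1], P[2].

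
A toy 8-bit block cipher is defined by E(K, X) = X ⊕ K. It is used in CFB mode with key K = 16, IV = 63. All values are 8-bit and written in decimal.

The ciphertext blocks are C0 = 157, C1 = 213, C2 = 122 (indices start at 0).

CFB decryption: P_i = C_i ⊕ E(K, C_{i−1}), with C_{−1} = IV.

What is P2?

P2: E(K, 213) = 197; 122 ⊕ 197 = 191.

P2 = 191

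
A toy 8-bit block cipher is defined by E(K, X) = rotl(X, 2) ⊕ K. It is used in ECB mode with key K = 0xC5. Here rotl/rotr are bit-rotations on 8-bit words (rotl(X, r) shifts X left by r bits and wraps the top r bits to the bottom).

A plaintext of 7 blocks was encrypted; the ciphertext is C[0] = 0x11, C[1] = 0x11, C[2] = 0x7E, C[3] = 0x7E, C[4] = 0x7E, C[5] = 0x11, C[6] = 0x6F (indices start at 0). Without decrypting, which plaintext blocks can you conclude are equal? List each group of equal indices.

P[0] = P[1] = P[5]; P[2] = P[3] = P[4]

ECB encrypts each block independently with the same key, so equal ciphertext blocks imply equal plaintext blocks.
C[0] = C[1] = C[5] = 0x11, so P[0] = P[1] = P[5].
C[2] = C[3] = C[4] = 0x7E, so P[2] = P[3] = P[4].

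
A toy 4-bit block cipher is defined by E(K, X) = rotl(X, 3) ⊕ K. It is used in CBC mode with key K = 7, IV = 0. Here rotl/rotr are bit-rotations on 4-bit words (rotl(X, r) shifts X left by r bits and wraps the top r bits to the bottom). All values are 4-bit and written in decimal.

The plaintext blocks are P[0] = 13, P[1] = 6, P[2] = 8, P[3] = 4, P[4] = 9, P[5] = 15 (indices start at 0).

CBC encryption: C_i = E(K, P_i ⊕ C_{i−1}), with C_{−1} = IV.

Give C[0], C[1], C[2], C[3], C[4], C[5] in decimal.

C[0] = 9, C[1] = 8, C[2] = 7, C[3] = 14, C[4] = 12, C[5] = 14

C[0]: P[0] ⊕ 0 = 13; E(K, 13) = 9.
C[1]: P[1] ⊕ 9 = 15; E(K, 15) = 8.
C[2]: P[2] ⊕ 8 = 0; E(K, 0) = 7.
C[3]: P[3] ⊕ 7 = 3; E(K, 3) = 14.
C[4]: P[4] ⊕ 14 = 7; E(K, 7) = 12.
C[5]: P[5] ⊕ 12 = 3; E(K, 3) = 14.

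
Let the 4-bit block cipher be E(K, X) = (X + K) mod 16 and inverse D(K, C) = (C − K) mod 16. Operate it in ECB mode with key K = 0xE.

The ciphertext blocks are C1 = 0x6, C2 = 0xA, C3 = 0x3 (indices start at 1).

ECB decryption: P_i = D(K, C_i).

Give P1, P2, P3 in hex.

P1: D(K, 0x6) = 0x8.
P2: D(K, 0xA) = 0xC.
P3: D(K, 0x3) = 0x5.

P1 = 0x8, P2 = 0xC, P3 = 0x5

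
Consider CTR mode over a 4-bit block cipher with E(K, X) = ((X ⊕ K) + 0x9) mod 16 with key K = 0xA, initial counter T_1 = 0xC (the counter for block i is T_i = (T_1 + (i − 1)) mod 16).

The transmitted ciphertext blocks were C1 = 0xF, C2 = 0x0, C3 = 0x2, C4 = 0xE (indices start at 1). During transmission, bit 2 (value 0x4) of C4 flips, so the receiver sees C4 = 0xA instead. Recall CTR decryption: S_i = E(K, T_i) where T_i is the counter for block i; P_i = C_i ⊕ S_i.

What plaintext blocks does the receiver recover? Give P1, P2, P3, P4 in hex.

P1 = 0x0, P2 = 0x0, P3 = 0xF, P4 = 0x4

Only C4 changed, to 0xA. In CTR, a change in C_i flips the same bit in P_i only; the keystream is unaffected. Decrypting the received ciphertext:
P1: T = 0xC, S = E(K, T) = 0xF; 0xF ⊕ 0xF = 0x0.
P2: T = 0xD, S = E(K, T) = 0x0; 0x0 ⊕ 0x0 = 0x0.
P3: T = 0xE, S = E(K, T) = 0xD; 0x2 ⊕ 0xD = 0xF.
P4: T = 0xF, S = E(K, T) = 0xE; 0xA ⊕ 0xE = 0x4.
Blocks that differ from the original plaintext: P4.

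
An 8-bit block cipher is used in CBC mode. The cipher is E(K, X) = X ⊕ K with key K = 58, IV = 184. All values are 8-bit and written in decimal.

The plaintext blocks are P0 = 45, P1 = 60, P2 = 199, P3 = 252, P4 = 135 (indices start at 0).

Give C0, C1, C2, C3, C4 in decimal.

CBC encryption: C_i = E(K, P_i ⊕ C_{i−1}), with C_{−1} = IV.
C0: P0 ⊕ 184 = 149; E(K, 149) = 175.
C1: P1 ⊕ 175 = 147; E(K, 147) = 169.
C2: P2 ⊕ 169 = 110; E(K, 110) = 84.
C3: P3 ⊕ 84 = 168; E(K, 168) = 146.
C4: P4 ⊕ 146 = 21; E(K, 21) = 47.

C0 = 175, C1 = 169, C2 = 84, C3 = 146, C4 = 47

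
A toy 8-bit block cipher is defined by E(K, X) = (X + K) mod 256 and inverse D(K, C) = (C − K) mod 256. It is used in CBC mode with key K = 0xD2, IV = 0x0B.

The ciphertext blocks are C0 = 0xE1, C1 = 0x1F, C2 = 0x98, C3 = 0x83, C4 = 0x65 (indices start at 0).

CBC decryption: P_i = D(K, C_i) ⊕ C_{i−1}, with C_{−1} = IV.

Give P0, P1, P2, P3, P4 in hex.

P0 = 0x04, P1 = 0xAC, P2 = 0xD9, P3 = 0x29, P4 = 0x10

P0: D(K, 0xE1) = 0x0F; 0x0F ⊕ 0x0B = 0x04.
P1: D(K, 0x1F) = 0x4D; 0x4D ⊕ 0xE1 = 0xAC.
P2: D(K, 0x98) = 0xC6; 0xC6 ⊕ 0x1F = 0xD9.
P3: D(K, 0x83) = 0xB1; 0xB1 ⊕ 0x98 = 0x29.
P4: D(K, 0x65) = 0x93; 0x93 ⊕ 0x83 = 0x10.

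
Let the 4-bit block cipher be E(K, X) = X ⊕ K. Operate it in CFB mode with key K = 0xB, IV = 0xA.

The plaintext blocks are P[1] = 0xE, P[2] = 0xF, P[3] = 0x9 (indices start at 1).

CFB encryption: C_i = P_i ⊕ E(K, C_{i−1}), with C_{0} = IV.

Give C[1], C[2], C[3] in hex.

C[1]: E(K, 0xA) = 0x1; 0xE ⊕ 0x1 = 0xF.
C[2]: E(K, 0xF) = 0x4; 0xF ⊕ 0x4 = 0xB.
C[3]: E(K, 0xB) = 0x0; 0x9 ⊕ 0x0 = 0x9.

C[1] = 0xF, C[2] = 0xB, C[3] = 0x9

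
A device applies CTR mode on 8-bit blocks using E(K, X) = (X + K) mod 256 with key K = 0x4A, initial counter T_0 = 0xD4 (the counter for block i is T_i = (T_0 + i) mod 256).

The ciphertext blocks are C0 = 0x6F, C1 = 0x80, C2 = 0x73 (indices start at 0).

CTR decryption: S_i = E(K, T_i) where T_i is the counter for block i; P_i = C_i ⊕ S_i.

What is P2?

P2 = 0x53

P2: T = 0xD6, S = E(K, T) = 0x20; 0x73 ⊕ 0x20 = 0x53.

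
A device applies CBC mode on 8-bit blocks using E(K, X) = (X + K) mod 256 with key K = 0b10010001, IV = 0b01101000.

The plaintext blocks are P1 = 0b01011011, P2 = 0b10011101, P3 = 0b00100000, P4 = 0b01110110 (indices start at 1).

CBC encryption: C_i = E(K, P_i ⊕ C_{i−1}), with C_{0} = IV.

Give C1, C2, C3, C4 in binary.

C1: P1 ⊕ 0b01101000 = 0b00110011; E(K, 0b00110011) = 0b11000100.
C2: P2 ⊕ 0b11000100 = 0b01011001; E(K, 0b01011001) = 0b11101010.
C3: P3 ⊕ 0b11101010 = 0b11001010; E(K, 0b11001010) = 0b01011011.
C4: P4 ⊕ 0b01011011 = 0b00101101; E(K, 0b00101101) = 0b10111110.

C1 = 0b11000100, C2 = 0b11101010, C3 = 0b01011011, C4 = 0b10111110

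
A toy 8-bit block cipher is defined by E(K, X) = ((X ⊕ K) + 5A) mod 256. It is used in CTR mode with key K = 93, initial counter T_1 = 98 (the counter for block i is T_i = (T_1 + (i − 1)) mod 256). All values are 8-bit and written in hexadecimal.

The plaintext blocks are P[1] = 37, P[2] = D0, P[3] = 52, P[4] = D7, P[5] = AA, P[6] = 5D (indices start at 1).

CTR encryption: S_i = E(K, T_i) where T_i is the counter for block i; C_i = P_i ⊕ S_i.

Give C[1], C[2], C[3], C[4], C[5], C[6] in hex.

C[1] = 52, C[2] = B4, C[3] = 31, C[4] = B5, C[5] = C3, C[6] = 35

C[1]: T = 98, S = E(K, T) = 65; 37 ⊕ 65 = 52.
C[2]: T = 99, S = E(K, T) = 64; D0 ⊕ 64 = B4.
C[3]: T = 9A, S = E(K, T) = 63; 52 ⊕ 63 = 31.
C[4]: T = 9B, S = E(K, T) = 62; D7 ⊕ 62 = B5.
C[5]: T = 9C, S = E(K, T) = 69; AA ⊕ 69 = C3.
C[6]: T = 9D, S = E(K, T) = 68; 5D ⊕ 68 = 35.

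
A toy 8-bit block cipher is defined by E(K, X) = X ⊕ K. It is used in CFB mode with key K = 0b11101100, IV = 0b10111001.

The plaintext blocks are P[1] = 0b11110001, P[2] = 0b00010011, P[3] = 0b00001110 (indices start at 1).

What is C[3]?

CFB encryption: C_i = P_i ⊕ E(K, C_{i−1}), with C_{0} = IV.
C[1]: E(K, 0b10111001) = 0b01010101; 0b11110001 ⊕ 0b01010101 = 0b10100100.
C[2]: E(K, 0b10100100) = 0b01001000; 0b00010011 ⊕ 0b01001000 = 0b01011011.
C[3]: E(K, 0b01011011) = 0b10110111; 0b00001110 ⊕ 0b10110111 = 0b10111001.

C[3] = 0b10111001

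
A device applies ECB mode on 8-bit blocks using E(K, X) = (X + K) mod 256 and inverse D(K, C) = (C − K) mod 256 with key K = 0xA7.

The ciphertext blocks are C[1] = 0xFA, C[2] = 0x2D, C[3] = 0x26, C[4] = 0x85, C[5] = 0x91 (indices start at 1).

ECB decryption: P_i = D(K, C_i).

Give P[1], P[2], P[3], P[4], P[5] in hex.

P[1]: D(K, 0xFA) = 0x53.
P[2]: D(K, 0x2D) = 0x86.
P[3]: D(K, 0x26) = 0x7F.
P[4]: D(K, 0x85) = 0xDE.
P[5]: D(K, 0x91) = 0xEA.

P[1] = 0x53, P[2] = 0x86, P[3] = 0x7F, P[4] = 0xDE, P[5] = 0xEA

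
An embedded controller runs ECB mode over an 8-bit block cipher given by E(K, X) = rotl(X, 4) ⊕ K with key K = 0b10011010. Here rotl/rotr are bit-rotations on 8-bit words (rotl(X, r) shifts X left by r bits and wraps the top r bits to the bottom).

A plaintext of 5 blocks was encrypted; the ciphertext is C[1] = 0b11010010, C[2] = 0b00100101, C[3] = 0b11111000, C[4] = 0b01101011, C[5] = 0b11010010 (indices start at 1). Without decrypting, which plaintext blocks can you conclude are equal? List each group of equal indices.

ECB encrypts each block independently with the same key, so equal ciphertext blocks imply equal plaintext blocks.
C[1] = C[5] = 0b11010010, so P[1] = P[5].

P[1] = P[5]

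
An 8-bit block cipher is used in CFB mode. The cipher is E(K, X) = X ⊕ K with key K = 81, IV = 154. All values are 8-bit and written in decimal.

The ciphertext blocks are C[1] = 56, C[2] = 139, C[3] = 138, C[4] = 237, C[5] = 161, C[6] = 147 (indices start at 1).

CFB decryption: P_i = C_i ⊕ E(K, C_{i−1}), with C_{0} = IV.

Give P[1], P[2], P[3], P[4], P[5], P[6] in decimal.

P[1] = 243, P[2] = 226, P[3] = 80, P[4] = 54, P[5] = 29, P[6] = 99

P[1]: E(K, 154) = 203; 56 ⊕ 203 = 243.
P[2]: E(K, 56) = 105; 139 ⊕ 105 = 226.
P[3]: E(K, 139) = 218; 138 ⊕ 218 = 80.
P[4]: E(K, 138) = 219; 237 ⊕ 219 = 54.
P[5]: E(K, 237) = 188; 161 ⊕ 188 = 29.
P[6]: E(K, 161) = 240; 147 ⊕ 240 = 99.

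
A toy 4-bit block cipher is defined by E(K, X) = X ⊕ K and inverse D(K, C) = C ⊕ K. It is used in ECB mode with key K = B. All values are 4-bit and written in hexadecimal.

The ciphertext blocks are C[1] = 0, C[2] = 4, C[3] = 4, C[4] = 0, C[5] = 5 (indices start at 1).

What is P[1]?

P[1] = B

ECB decryption: P_i = D(K, C_i).
P[1]: D(K, 0) = B.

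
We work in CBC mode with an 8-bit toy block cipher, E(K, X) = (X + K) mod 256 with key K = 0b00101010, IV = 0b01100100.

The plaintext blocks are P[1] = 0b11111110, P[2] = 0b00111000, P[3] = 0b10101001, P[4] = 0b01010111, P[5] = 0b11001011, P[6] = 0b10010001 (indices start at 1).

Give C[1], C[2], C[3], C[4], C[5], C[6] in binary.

C[1] = 0b11000100, C[2] = 0b00100110, C[3] = 0b10111001, C[4] = 0b00011000, C[5] = 0b11111101, C[6] = 0b10010110

CBC encryption: C_i = E(K, P_i ⊕ C_{i−1}), with C_{0} = IV.
C[1]: P[1] ⊕ 0b01100100 = 0b10011010; E(K, 0b10011010) = 0b11000100.
C[2]: P[2] ⊕ 0b11000100 = 0b11111100; E(K, 0b11111100) = 0b00100110.
C[3]: P[3] ⊕ 0b00100110 = 0b10001111; E(K, 0b10001111) = 0b10111001.
C[4]: P[4] ⊕ 0b10111001 = 0b11101110; E(K, 0b11101110) = 0b00011000.
C[5]: P[5] ⊕ 0b00011000 = 0b11010011; E(K, 0b11010011) = 0b11111101.
C[6]: P[6] ⊕ 0b11111101 = 0b01101100; E(K, 0b01101100) = 0b10010110.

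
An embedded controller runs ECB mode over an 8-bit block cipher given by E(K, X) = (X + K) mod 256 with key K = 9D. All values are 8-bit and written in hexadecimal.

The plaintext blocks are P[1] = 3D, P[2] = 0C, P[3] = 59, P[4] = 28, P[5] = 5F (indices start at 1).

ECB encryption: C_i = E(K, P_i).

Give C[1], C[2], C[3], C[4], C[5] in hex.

C[1]: E(K, 3D) = DA.
C[2]: E(K, 0C) = A9.
C[3]: E(K, 59) = F6.
C[4]: E(K, 28) = C5.
C[5]: E(K, 5F) = FC.

C[1] = DA, C[2] = A9, C[3] = F6, C[4] = C5, C[5] = FC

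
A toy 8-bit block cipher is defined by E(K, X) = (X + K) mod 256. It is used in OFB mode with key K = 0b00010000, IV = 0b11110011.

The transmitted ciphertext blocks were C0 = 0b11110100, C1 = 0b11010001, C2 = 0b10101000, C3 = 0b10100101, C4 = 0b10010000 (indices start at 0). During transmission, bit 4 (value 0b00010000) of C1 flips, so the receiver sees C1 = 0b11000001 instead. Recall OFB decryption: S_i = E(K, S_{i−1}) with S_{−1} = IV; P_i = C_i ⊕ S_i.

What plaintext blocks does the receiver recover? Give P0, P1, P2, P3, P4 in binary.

Only C1 changed, to 0b11000001. In OFB, a change in C_i flips the same bit in P_i only; the keystream is unaffected. Decrypting the received ciphertext:
P0: S = E(K, 0b11110011) = 0b00000011; 0b11110100 ⊕ 0b00000011 = 0b11110111.
P1: S = E(K, 0b00000011) = 0b00010011; 0b11000001 ⊕ 0b00010011 = 0b11010010.
P2: S = E(K, 0b00010011) = 0b00100011; 0b10101000 ⊕ 0b00100011 = 0b10001011.
P3: S = E(K, 0b00100011) = 0b00110011; 0b10100101 ⊕ 0b00110011 = 0b10010110.
P4: S = E(K, 0b00110011) = 0b01000011; 0b10010000 ⊕ 0b01000011 = 0b11010011.
Blocks that differ from the original plaintext: P1.

P0 = 0b11110111, P1 = 0b11010010, P2 = 0b10001011, P3 = 0b10010110, P4 = 0b11010011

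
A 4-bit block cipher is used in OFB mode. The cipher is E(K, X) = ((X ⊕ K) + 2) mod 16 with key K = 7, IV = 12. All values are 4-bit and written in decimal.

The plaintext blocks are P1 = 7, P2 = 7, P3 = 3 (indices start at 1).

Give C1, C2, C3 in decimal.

C1 = 10, C2 = 11, C3 = 14

OFB encryption: S_i = E(K, S_{i−1}) with S_{0} = IV; C_i = P_i ⊕ S_i.
C1: S = E(K, 12) = 13; 7 ⊕ 13 = 10.
C2: S = E(K, 13) = 12; 7 ⊕ 12 = 11.
C3: S = E(K, 12) = 13; 3 ⊕ 13 = 14.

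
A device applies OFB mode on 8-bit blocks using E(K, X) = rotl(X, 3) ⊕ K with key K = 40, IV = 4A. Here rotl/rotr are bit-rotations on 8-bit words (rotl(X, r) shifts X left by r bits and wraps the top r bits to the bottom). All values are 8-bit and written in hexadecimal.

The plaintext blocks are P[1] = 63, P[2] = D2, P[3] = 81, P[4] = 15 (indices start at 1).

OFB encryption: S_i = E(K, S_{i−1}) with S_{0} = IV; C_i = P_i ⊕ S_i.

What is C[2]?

C[1]: S = E(K, 4A) = 12; 63 ⊕ 12 = 71.
C[2]: S = E(K, 12) = D0; D2 ⊕ D0 = 02.

C[2] = 02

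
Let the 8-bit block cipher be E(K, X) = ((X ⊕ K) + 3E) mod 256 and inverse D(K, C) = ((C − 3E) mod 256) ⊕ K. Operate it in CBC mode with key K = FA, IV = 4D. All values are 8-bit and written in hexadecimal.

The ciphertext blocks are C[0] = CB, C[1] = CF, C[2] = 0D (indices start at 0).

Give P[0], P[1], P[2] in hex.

P[0] = 3A, P[1] = A0, P[2] = FA

CBC decryption: P_i = D(K, C_i) ⊕ C_{i−1}, with C_{−1} = IV.
P[0]: D(K, CB) = 77; 77 ⊕ 4D = 3A.
P[1]: D(K, CF) = 6B; 6B ⊕ CB = A0.
P[2]: D(K, 0D) = 35; 35 ⊕ CF = FA.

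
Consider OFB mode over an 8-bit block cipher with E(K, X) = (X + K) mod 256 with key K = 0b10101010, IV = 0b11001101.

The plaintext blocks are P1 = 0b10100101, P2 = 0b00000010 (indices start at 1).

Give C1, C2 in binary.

OFB encryption: S_i = E(K, S_{i−1}) with S_{0} = IV; C_i = P_i ⊕ S_i.
C1: S = E(K, 0b11001101) = 0b01110111; 0b10100101 ⊕ 0b01110111 = 0b11010010.
C2: S = E(K, 0b01110111) = 0b00100001; 0b00000010 ⊕ 0b00100001 = 0b00100011.

C1 = 0b11010010, C2 = 0b00100011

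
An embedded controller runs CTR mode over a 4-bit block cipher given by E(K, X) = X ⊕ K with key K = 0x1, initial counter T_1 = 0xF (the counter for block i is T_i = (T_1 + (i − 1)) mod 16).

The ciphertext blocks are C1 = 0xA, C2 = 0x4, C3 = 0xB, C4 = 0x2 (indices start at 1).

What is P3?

P3 = 0xB

CTR decryption: S_i = E(K, T_i) where T_i is the counter for block i; P_i = C_i ⊕ S_i.
P3: T = 0x1, S = E(K, T) = 0x0; 0xB ⊕ 0x0 = 0xB.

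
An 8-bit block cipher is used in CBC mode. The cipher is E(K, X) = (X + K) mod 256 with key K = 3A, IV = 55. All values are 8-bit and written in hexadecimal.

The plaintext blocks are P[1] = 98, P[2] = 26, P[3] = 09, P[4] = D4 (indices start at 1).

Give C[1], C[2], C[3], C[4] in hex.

C[1] = 07, C[2] = 5B, C[3] = 8C, C[4] = 92

CBC encryption: C_i = E(K, P_i ⊕ C_{i−1}), with C_{0} = IV.
C[1]: P[1] ⊕ 55 = CD; E(K, CD) = 07.
C[2]: P[2] ⊕ 07 = 21; E(K, 21) = 5B.
C[3]: P[3] ⊕ 5B = 52; E(K, 52) = 8C.
C[4]: P[4] ⊕ 8C = 58; E(K, 58) = 92.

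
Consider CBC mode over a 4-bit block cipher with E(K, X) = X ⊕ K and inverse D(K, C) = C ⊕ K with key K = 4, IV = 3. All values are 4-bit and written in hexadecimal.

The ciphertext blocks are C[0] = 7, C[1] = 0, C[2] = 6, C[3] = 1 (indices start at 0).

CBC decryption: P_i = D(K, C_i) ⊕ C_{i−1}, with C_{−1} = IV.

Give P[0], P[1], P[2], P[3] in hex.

P[0] = 0, P[1] = 3, P[2] = 2, P[3] = 3

P[0]: D(K, 7) = 3; 3 ⊕ 3 = 0.
P[1]: D(K, 0) = 4; 4 ⊕ 7 = 3.
P[2]: D(K, 6) = 2; 2 ⊕ 0 = 2.
P[3]: D(K, 1) = 5; 5 ⊕ 6 = 3.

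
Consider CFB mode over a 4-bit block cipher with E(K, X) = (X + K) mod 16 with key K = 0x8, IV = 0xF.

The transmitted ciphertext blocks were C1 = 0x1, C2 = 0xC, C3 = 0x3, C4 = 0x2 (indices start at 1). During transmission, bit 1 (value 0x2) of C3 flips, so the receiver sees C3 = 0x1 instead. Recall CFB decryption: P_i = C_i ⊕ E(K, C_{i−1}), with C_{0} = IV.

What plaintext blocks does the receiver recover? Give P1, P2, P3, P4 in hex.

P1 = 0x6, P2 = 0x5, P3 = 0x5, P4 = 0xB

Only C3 changed, to 0x1. In CFB, a change in C_i flips the same bit in P_i and garbles P_{i+1}. Decrypting the received ciphertext:
P1: E(K, 0xF) = 0x7; 0x1 ⊕ 0x7 = 0x6.
P2: E(K, 0x1) = 0x9; 0xC ⊕ 0x9 = 0x5.
P3: E(K, 0xC) = 0x4; 0x1 ⊕ 0x4 = 0x5.
P4: E(K, 0x1) = 0x9; 0x2 ⊕ 0x9 = 0xB.
Blocks that differ from the original plaintext: P3, P4.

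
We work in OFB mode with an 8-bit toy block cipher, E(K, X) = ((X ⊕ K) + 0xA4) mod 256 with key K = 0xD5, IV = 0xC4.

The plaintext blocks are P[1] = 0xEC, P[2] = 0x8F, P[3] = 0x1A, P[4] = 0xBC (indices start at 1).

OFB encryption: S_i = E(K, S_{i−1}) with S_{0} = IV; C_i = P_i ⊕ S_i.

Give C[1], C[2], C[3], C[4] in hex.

C[1] = 0x59, C[2] = 0x8B, C[3] = 0x6F, C[4] = 0xF8

C[1]: S = E(K, 0xC4) = 0xB5; 0xEC ⊕ 0xB5 = 0x59.
C[2]: S = E(K, 0xB5) = 0x04; 0x8F ⊕ 0x04 = 0x8B.
C[3]: S = E(K, 0x04) = 0x75; 0x1A ⊕ 0x75 = 0x6F.
C[4]: S = E(K, 0x75) = 0x44; 0xBC ⊕ 0x44 = 0xF8.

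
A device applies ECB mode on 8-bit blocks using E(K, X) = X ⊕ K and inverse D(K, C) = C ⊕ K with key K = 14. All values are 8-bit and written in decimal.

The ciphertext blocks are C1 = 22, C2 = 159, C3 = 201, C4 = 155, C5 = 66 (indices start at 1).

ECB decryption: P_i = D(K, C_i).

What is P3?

P3: D(K, 201) = 199.

P3 = 199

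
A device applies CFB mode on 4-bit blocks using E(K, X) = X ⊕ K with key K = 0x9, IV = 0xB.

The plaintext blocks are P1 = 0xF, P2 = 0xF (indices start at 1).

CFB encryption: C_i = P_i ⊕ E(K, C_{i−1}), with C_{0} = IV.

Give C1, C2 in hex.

C1: E(K, 0xB) = 0x2; 0xF ⊕ 0x2 = 0xD.
C2: E(K, 0xD) = 0x4; 0xF ⊕ 0x4 = 0xB.

C1 = 0xD, C2 = 0xB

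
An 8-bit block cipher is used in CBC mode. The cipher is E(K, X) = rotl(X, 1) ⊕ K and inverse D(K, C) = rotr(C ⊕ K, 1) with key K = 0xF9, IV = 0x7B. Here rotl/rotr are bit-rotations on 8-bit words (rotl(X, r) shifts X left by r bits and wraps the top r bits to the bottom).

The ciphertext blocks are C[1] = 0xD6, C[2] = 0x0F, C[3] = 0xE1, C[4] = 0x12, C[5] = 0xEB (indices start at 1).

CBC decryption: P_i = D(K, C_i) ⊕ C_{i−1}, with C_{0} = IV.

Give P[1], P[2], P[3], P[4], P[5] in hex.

P[1]: D(K, 0xD6) = 0x97; 0x97 ⊕ 0x7B = 0xEC.
P[2]: D(K, 0x0F) = 0x7B; 0x7B ⊕ 0xD6 = 0xAD.
P[3]: D(K, 0xE1) = 0x0C; 0x0C ⊕ 0x0F = 0x03.
P[4]: D(K, 0x12) = 0xF5; 0xF5 ⊕ 0xE1 = 0x14.
P[5]: D(K, 0xEB) = 0x09; 0x09 ⊕ 0x12 = 0x1B.

P[1] = 0xEC, P[2] = 0xAD, P[3] = 0x03, P[4] = 0x14, P[5] = 0x1B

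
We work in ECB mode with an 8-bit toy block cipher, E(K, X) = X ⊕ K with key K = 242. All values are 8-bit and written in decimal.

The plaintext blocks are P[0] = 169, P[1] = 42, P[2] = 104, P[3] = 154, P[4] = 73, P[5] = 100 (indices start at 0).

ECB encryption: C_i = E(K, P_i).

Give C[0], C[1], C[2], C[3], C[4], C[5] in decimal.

C[0]: E(K, 169) = 91.
C[1]: E(K, 42) = 216.
C[2]: E(K, 104) = 154.
C[3]: E(K, 154) = 104.
C[4]: E(K, 73) = 187.
C[5]: E(K, 100) = 150.

C[0] = 91, C[1] = 216, C[2] = 154, C[3] = 104, C[4] = 187, C[5] = 150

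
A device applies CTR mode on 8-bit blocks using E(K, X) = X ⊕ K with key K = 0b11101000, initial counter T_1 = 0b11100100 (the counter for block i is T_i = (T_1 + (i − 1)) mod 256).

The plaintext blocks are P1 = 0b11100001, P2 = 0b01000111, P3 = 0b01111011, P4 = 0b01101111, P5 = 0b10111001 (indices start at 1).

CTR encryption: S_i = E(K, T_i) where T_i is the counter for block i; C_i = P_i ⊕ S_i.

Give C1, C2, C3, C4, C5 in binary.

C1 = 0b11101101, C2 = 0b01001010, C3 = 0b01110101, C4 = 0b01100000, C5 = 0b10111001

C1: T = 0b11100100, S = E(K, T) = 0b00001100; 0b11100001 ⊕ 0b00001100 = 0b11101101.
C2: T = 0b11100101, S = E(K, T) = 0b00001101; 0b01000111 ⊕ 0b00001101 = 0b01001010.
C3: T = 0b11100110, S = E(K, T) = 0b00001110; 0b01111011 ⊕ 0b00001110 = 0b01110101.
C4: T = 0b11100111, S = E(K, T) = 0b00001111; 0b01101111 ⊕ 0b00001111 = 0b01100000.
C5: T = 0b11101000, S = E(K, T) = 0b00000000; 0b10111001 ⊕ 0b00000000 = 0b10111001.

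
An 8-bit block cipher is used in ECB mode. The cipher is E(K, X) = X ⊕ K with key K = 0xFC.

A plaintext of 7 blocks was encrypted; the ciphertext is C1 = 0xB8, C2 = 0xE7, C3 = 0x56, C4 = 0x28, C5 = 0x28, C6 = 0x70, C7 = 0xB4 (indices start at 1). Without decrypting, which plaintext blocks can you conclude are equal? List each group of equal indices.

P4 = P5

ECB encrypts each block independently with the same key, so equal ciphertext blocks imply equal plaintext blocks.
C4 = C5 = 0x28, so P4 = P5.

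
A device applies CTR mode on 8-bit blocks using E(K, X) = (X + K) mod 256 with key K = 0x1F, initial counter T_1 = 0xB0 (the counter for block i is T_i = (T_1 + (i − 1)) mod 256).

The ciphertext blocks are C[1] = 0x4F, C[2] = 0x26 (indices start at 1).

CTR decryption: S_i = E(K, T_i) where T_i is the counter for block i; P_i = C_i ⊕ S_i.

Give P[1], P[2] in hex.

P[1]: T = 0xB0, S = E(K, T) = 0xCF; 0x4F ⊕ 0xCF = 0x80.
P[2]: T = 0xB1, S = E(K, T) = 0xD0; 0x26 ⊕ 0xD0 = 0xF6.

P[1] = 0x80, P[2] = 0xF6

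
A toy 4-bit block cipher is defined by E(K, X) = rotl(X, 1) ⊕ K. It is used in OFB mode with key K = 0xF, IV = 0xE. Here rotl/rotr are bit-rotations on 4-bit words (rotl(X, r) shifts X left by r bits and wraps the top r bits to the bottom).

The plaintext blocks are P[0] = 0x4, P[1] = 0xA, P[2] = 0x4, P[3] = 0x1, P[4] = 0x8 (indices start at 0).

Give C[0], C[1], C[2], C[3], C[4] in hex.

OFB encryption: S_i = E(K, S_{i−1}) with S_{−1} = IV; C_i = P_i ⊕ S_i.
C[0]: S = E(K, 0xE) = 0x2; 0x4 ⊕ 0x2 = 0x6.
C[1]: S = E(K, 0x2) = 0xB; 0xA ⊕ 0xB = 0x1.
C[2]: S = E(K, 0xB) = 0x8; 0x4 ⊕ 0x8 = 0xC.
C[3]: S = E(K, 0x8) = 0xE; 0x1 ⊕ 0xE = 0xF.
C[4]: S = E(K, 0xE) = 0x2; 0x8 ⊕ 0x2 = 0xA.

C[0] = 0x6, C[1] = 0x1, C[2] = 0xC, C[3] = 0xF, C[4] = 0xA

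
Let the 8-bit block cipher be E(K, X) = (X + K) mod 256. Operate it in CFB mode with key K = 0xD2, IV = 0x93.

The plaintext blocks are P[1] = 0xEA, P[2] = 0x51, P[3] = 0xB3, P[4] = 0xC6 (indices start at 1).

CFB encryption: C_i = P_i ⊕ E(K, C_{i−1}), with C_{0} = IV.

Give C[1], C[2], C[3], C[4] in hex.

C[1] = 0x8F, C[2] = 0x30, C[3] = 0xB1, C[4] = 0x45

C[1]: E(K, 0x93) = 0x65; 0xEA ⊕ 0x65 = 0x8F.
C[2]: E(K, 0x8F) = 0x61; 0x51 ⊕ 0x61 = 0x30.
C[3]: E(K, 0x30) = 0x02; 0xB3 ⊕ 0x02 = 0xB1.
C[4]: E(K, 0xB1) = 0x83; 0xC6 ⊕ 0x83 = 0x45.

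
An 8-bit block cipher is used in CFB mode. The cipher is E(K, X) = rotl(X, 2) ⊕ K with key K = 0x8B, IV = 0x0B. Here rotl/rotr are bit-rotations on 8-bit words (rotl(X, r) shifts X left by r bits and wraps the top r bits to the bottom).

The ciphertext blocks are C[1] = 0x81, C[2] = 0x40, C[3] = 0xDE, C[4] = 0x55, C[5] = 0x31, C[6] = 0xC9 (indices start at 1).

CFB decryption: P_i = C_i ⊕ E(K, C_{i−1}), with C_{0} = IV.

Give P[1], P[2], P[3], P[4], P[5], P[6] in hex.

P[1] = 0x26, P[2] = 0xCD, P[3] = 0x54, P[4] = 0xA5, P[5] = 0xEF, P[6] = 0x86

P[1]: E(K, 0x0B) = 0xA7; 0x81 ⊕ 0xA7 = 0x26.
P[2]: E(K, 0x81) = 0x8D; 0x40 ⊕ 0x8D = 0xCD.
P[3]: E(K, 0x40) = 0x8A; 0xDE ⊕ 0x8A = 0x54.
P[4]: E(K, 0xDE) = 0xF0; 0x55 ⊕ 0xF0 = 0xA5.
P[5]: E(K, 0x55) = 0xDE; 0x31 ⊕ 0xDE = 0xEF.
P[6]: E(K, 0x31) = 0x4F; 0xC9 ⊕ 0x4F = 0x86.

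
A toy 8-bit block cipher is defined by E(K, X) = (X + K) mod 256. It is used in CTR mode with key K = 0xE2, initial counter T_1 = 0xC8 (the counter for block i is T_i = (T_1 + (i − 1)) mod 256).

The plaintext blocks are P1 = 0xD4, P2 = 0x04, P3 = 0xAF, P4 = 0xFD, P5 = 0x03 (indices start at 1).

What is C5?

C5 = 0xAD

CTR encryption: S_i = E(K, T_i) where T_i is the counter for block i; C_i = P_i ⊕ S_i.
C1: T = 0xC8, S = E(K, T) = 0xAA; 0xD4 ⊕ 0xAA = 0x7E.
C2: T = 0xC9, S = E(K, T) = 0xAB; 0x04 ⊕ 0xAB = 0xAF.
C3: T = 0xCA, S = E(K, T) = 0xAC; 0xAF ⊕ 0xAC = 0x03.
C4: T = 0xCB, S = E(K, T) = 0xAD; 0xFD ⊕ 0xAD = 0x50.
C5: T = 0xCC, S = E(K, T) = 0xAE; 0x03 ⊕ 0xAE = 0xAD.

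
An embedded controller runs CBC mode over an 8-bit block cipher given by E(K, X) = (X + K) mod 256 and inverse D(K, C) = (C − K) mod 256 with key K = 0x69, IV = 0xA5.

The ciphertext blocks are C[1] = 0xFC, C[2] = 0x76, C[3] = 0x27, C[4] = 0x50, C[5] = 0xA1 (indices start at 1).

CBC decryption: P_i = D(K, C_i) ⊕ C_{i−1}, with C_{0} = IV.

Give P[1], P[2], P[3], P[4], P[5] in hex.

P[1]: D(K, 0xFC) = 0x93; 0x93 ⊕ 0xA5 = 0x36.
P[2]: D(K, 0x76) = 0x0D; 0x0D ⊕ 0xFC = 0xF1.
P[3]: D(K, 0x27) = 0xBE; 0xBE ⊕ 0x76 = 0xC8.
P[4]: D(K, 0x50) = 0xE7; 0xE7 ⊕ 0x27 = 0xC0.
P[5]: D(K, 0xA1) = 0x38; 0x38 ⊕ 0x50 = 0x68.

P[1] = 0x36, P[2] = 0xF1, P[3] = 0xC8, P[4] = 0xC0, P[5] = 0x68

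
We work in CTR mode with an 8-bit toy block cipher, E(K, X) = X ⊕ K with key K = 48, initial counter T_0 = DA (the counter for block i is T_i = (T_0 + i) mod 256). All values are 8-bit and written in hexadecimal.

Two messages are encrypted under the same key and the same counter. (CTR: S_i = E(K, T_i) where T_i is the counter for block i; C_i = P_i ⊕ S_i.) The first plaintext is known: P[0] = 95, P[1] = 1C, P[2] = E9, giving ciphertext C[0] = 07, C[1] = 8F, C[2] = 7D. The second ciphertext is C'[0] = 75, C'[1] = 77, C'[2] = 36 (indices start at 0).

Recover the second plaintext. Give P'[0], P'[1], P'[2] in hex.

In CTR with a reused counter, both messages share the same keystream S_i, so C_i ⊕ C'_i = P_i ⊕ P'_i and thus P'_i = P_i ⊕ C_i ⊕ C'_i.
P'[0]: 95 ⊕ 07 ⊕ 75 = E7.
P'[1]: 1C ⊕ 8F ⊕ 77 = E4.
P'[2]: E9 ⊕ 7D ⊕ 36 = A2.

P'[0] = E7, P'[1] = E4, P'[2] = A2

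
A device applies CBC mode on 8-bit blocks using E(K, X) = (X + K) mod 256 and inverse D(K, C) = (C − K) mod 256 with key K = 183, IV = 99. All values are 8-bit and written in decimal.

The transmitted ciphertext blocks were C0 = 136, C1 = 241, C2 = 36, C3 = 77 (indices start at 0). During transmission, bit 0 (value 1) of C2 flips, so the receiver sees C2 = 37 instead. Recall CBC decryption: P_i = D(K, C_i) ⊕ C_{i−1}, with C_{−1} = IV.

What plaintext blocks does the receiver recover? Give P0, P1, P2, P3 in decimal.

Only C2 changed, to 37. In CBC, a change in C_i garbles P_i and flips the same bit in P_{i+1}. Decrypting the received ciphertext:
P0: D(K, 136) = 209; 209 ⊕ 99 = 178.
P1: D(K, 241) = 58; 58 ⊕ 136 = 178.
P2: D(K, 37) = 110; 110 ⊕ 241 = 159.
P3: D(K, 77) = 150; 150 ⊕ 37 = 179.
Blocks that differ from the original plaintext: P2, P3.

P0 = 178, P1 = 178, P2 = 159, P3 = 179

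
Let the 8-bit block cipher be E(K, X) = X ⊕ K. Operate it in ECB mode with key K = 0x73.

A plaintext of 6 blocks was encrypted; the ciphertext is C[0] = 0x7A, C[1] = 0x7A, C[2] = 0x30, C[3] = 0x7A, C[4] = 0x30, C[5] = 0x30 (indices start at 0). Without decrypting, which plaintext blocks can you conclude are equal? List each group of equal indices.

ECB encrypts each block independently with the same key, so equal ciphertext blocks imply equal plaintext blocks.
C[0] = C[1] = C[3] = 0x7A, so P[0] = P[1] = P[3].
C[2] = C[4] = C[5] = 0x30, so P[2] = P[4] = P[5].

P[0] = P[1] = P[3]; P[2] = P[4] = P[5]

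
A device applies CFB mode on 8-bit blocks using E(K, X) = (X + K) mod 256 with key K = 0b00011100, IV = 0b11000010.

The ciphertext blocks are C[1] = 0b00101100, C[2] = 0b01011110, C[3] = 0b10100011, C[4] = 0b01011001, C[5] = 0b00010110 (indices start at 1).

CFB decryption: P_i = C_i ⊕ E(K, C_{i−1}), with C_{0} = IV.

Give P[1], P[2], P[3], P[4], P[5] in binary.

P[1] = 0b11110010, P[2] = 0b00010110, P[3] = 0b11011001, P[4] = 0b11100110, P[5] = 0b01100011

P[1]: E(K, 0b11000010) = 0b11011110; 0b00101100 ⊕ 0b11011110 = 0b11110010.
P[2]: E(K, 0b00101100) = 0b01001000; 0b01011110 ⊕ 0b01001000 = 0b00010110.
P[3]: E(K, 0b01011110) = 0b01111010; 0b10100011 ⊕ 0b01111010 = 0b11011001.
P[4]: E(K, 0b10100011) = 0b10111111; 0b01011001 ⊕ 0b10111111 = 0b11100110.
P[5]: E(K, 0b01011001) = 0b01110101; 0b00010110 ⊕ 0b01110101 = 0b01100011.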